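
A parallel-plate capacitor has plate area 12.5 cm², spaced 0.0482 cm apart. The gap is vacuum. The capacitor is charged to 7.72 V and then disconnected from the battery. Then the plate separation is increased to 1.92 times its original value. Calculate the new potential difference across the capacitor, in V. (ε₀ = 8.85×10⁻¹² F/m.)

V ≈ 14.8 V

A = 12.5 cm² = 1.25×10⁻³ m².
Initially C₁ = ε₀A/d = 8.85×10⁻¹² × 1.25×10⁻³ / 4.82×10⁻⁴ = 2.30×10⁻¹¹ F.
V₁ = 7.72 V.
Isolated ⇒ Q is held fixed. C₂ = 0.521 C₁ and V = Q/C, so V₂/V₁ = C₁/C₂ = 1.92.
V₂ = 1.92 × 7.72 = 14.8 V.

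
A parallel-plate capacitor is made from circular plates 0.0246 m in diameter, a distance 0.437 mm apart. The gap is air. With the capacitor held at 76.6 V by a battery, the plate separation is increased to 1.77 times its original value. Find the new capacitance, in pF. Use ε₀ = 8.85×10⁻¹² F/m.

C ≈ 5.44 pF

A = π(0.0246/2 m)² = 4.75×10⁻⁴ m².
Initially C₁ = ε₀A/d = 8.85×10⁻¹² × 4.75×10⁻⁴ / 4.37×10⁻⁴ = 9.63×10⁻¹² F.
C = ε₀A/d scales as 1/d, so C₂/C₁ = d₁/d₂ = 1/1.77 = 0.565.
C₂ = 0.565 × 9.63×10⁻¹² = 5.44×10⁻¹² F.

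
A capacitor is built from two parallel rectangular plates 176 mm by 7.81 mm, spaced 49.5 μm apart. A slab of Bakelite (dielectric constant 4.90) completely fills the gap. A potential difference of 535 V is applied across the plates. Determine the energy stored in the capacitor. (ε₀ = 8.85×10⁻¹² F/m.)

U ≈ 172 μJ

A = 176 × 7.81 mm² = 1.37×10⁻³ m².
C = κε₀A/d = 4.90 × 8.85×10⁻¹² × 1.37×10⁻³ / 4.95×10⁻⁵ = 1.20×10⁻⁹ F.
U = ½CV² = ½ × 1.20×10⁻⁹ × (535)² = 1.72×10⁻⁴ J.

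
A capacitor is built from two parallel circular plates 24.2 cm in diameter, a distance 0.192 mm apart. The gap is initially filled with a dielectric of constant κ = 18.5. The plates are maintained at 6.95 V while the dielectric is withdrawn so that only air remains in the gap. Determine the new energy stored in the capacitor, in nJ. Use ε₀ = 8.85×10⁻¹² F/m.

U ≈ 51.2 nJ

A = π(24.2/2 cm)² = 4.60×10⁻² m².
Initially C₁ = κε₀A/d = 18.5 × 8.85×10⁻¹² × 4.60×10⁻² / 1.92×10⁻⁴ = 3.92×10⁻⁸ F.
U₁ = 9.47×10⁻⁷ J.
Battery connected ⇒ V is held fixed. C₂ = 0.0541 C₁ and U = ½CV², so U₂/U₁ = C₂/C₁ = 0.0541.
U₂ = 0.0541 × 9.47×10⁻⁷ = 5.12×10⁻⁸ J.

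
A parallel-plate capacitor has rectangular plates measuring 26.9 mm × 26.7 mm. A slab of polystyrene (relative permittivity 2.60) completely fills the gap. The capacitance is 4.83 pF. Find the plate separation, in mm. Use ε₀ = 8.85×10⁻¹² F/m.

d ≈ 3.42 mm

A = 26.9 × 26.7 mm² = 7.18×10⁻⁴ m².
d = κε₀A/C = 2.60 × 8.85×10⁻¹² × 7.18×10⁻⁴ / 4.83×10⁻¹² = 3.42×10⁻³ m.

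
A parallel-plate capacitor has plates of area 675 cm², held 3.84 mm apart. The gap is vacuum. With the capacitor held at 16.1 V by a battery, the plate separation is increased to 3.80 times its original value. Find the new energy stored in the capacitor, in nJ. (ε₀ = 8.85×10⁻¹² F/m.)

A = 675 cm² = 6.75×10⁻² m².
Initially C₁ = ε₀A/d = 8.85×10⁻¹² × 6.75×10⁻² / 3.84×10⁻³ = 1.56×10⁻¹⁰ F.
U₁ = 2.02×10⁻⁸ J.
Battery connected ⇒ V is held fixed. C₂ = 0.263 C₁ and U = ½CV², so U₂/U₁ = C₂/C₁ = 0.263.
U₂ = 0.263 × 2.02×10⁻⁸ = 5.31×10⁻⁹ J.

5.31 nJ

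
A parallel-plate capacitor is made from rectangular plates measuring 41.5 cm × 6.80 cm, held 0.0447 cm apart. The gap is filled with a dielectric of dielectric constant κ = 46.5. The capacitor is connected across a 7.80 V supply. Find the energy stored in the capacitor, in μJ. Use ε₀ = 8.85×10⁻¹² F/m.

U ≈ 0.790 μJ

A = 41.5 × 6.80 cm² = 2.82×10⁻² m².
C = κε₀A/d = 46.5 × 8.85×10⁻¹² × 2.82×10⁻² / 4.47×10⁻⁴ = 2.60×10⁻⁸ F.
U = ½CV² = ½ × 2.60×10⁻⁸ × (7.80)² = 7.90×10⁻⁷ J.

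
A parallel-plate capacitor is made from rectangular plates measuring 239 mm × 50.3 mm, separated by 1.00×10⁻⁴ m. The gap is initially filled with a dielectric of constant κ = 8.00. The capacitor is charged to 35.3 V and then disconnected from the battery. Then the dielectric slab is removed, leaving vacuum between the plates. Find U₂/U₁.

U₂/U₁ ≈ 8.00

Isolated ⇒ Q is held fixed.
C₂ = 0.125 C₁ and U = Q²/(2C), so U₂/U₁ = C₁/C₂ = 8.00.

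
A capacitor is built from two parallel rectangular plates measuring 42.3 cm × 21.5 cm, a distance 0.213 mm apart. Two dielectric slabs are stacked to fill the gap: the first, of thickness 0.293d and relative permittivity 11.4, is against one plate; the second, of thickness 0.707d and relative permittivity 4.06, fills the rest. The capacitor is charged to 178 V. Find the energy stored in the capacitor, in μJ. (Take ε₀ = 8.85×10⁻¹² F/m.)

A = 42.3 × 21.5 cm² = 9.09×10⁻² m².
Stacked slabs ⇒ two capacitors in series, each with the full plate area.
C₁ = κ₁ε₀A/d₁ = 11.4 × 8.85×10⁻¹² × 9.09×10⁻² / 6.24×10⁻⁵ = 1.47×10⁻⁷ F.
C₂ = κ₂ε₀A/d₂ = 4.06 × 8.85×10⁻¹² × 9.09×10⁻² / 1.51×10⁻⁴ = 2.17×10⁻⁸ F.
C = (1/C₁ + 1/C₂)⁻¹ = 1.89×10⁻⁸ F.
U = ½CV² = ½ × 1.89×10⁻⁸ × (178)² = 3.00×10⁻⁴ J.

U ≈ 300 μJ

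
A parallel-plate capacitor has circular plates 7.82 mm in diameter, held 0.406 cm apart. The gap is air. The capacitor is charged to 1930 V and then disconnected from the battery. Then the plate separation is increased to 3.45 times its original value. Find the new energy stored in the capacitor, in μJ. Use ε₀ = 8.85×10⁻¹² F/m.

A = π(7.82/2 mm)² = 4.80×10⁻⁵ m².
Initially C₁ = ε₀A/d = 8.85×10⁻¹² × 4.80×10⁻⁵ / 4.06×10⁻³ = 1.05×10⁻¹³ F.
U₁ = 1.95×10⁻⁷ J.
Isolated ⇒ Q is held fixed. C₂ = 0.290 C₁ and U = Q²/(2C), so U₂/U₁ = C₁/C₂ = 3.45.
U₂ = 3.45 × 1.95×10⁻⁷ = 6.73×10⁻⁷ J.

0.673 μJ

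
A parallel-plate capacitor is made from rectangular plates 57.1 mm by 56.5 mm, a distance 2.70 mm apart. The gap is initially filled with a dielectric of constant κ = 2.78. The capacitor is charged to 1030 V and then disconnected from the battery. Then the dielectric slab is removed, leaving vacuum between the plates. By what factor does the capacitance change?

C₂/C₁ ≈ 0.360

C = κε₀A/d scales with κ, so C₂/C₁ = 1/κ = 1/2.78 = 0.360.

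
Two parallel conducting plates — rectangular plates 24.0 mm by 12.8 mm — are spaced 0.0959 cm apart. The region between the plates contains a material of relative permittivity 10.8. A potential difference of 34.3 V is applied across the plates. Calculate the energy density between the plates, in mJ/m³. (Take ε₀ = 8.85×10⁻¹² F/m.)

61.1 mJ/m³

E = V/d = 34.3 / 9.59×10⁻⁴ = 3.58×10⁴ V/m.
u = ½κε₀E² = ½ × 10.8 × 8.85×10⁻¹² × (3.58×10⁴)² = 6.11×10⁻² J/m³.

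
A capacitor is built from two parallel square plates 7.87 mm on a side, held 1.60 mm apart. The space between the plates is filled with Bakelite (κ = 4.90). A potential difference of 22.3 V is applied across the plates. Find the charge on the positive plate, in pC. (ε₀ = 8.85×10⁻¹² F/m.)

37.4 pC

A = (7.87 mm)² = 6.19×10⁻⁵ m².
C = κε₀A/d = 4.90 × 8.85×10⁻¹² × 6.19×10⁻⁵ / 1.60×10⁻³ = 1.68×10⁻¹² F.
Q = CV = 1.68×10⁻¹² × 22.3 = 3.74×10⁻¹¹ C.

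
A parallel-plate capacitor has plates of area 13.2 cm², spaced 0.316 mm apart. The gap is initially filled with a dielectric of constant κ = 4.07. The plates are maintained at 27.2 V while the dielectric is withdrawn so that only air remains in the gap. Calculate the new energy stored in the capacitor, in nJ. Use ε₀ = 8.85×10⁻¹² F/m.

U ≈ 13.7 nJ

A = 13.2 cm² = 1.32×10⁻³ m².
Initially C₁ = κε₀A/d = 4.07 × 8.85×10⁻¹² × 1.32×10⁻³ / 3.16×10⁻⁴ = 1.50×10⁻¹⁰ F.
U₁ = 5.57×10⁻⁸ J.
Battery connected ⇒ V is held fixed. C₂ = 0.246 C₁ and U = ½CV², so U₂/U₁ = C₂/C₁ = 0.246.
U₂ = 0.246 × 5.57×10⁻⁸ = 1.37×10⁻⁸ J.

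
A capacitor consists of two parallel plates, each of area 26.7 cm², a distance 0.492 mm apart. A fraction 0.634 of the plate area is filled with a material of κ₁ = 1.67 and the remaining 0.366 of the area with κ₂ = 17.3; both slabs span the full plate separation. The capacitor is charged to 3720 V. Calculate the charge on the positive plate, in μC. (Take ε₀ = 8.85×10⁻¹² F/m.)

Q ≈ 1.32 μC

A = 26.7 cm² = 2.67×10⁻³ m².
Side-by-side slabs ⇒ two capacitors in parallel, each spanning the full gap.
C₁ = κ₁ε₀A₁/d = 1.67 × 8.85×10⁻¹² × 1.69×10⁻³ / 4.92×10⁻⁴ = 5.09×10⁻¹¹ F.
C₂ = κ₂ε₀A₂/d = 17.3 × 8.85×10⁻¹² × 9.77×10⁻⁴ / 4.92×10⁻⁴ = 3.04×10⁻¹⁰ F.
C = C₁ + C₂ = 3.55×10⁻¹⁰ F.
Q = CV = 3.55×10⁻¹⁰ × 3720 = 1.32×10⁻⁶ C.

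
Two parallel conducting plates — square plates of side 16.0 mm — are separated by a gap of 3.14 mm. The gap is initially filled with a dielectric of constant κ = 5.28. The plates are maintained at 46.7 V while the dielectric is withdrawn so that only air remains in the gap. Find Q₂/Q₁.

Battery connected ⇒ V is held fixed.
C₂ = 0.189 C₁ and Q = CV, so Q₂/Q₁ = C₂/C₁ = 0.189.

0.189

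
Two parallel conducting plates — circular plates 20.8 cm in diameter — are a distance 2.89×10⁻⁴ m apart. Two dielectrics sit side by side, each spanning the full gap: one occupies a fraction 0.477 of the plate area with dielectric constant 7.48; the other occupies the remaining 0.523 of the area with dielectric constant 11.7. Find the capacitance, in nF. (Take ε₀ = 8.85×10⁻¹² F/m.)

A = π(20.8/2 cm)² = 3.40×10⁻² m².
Side-by-side slabs ⇒ two capacitors in parallel, each spanning the full gap.
C₁ = κ₁ε₀A₁/d = 7.48 × 8.85×10⁻¹² × 1.62×10⁻² / 2.89×10⁻⁴ = 3.71×10⁻⁹ F.
C₂ = κ₂ε₀A₂/d = 11.7 × 8.85×10⁻¹² × 1.78×10⁻² / 2.89×10⁻⁴ = 6.37×10⁻⁹ F.
C = C₁ + C₂ = 1.01×10⁻⁸ F.

C ≈ 10.1 nF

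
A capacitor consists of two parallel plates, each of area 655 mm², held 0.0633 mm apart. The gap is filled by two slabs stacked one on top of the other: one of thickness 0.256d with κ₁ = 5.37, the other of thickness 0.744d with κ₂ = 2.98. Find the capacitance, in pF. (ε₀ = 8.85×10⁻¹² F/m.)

A = 655 mm² = 6.55×10⁻⁴ m².
Stacked slabs ⇒ two capacitors in series, each with the full plate area.
C₁ = κ₁ε₀A/d₁ = 5.37 × 8.85×10⁻¹² × 6.55×10⁻⁴ / 1.62×10⁻⁵ = 1.92×10⁻⁹ F.
C₂ = κ₂ε₀A/d₂ = 2.98 × 8.85×10⁻¹² × 6.55×10⁻⁴ / 4.71×10⁻⁵ = 3.67×10⁻¹⁰ F.
C = (1/C₁ + 1/C₂)⁻¹ = 3.08×10⁻¹⁰ F.

C ≈ 308 pF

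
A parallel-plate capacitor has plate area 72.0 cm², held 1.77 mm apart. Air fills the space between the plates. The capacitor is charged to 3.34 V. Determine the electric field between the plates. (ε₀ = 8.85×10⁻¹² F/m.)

E = V/d = 3.34 / 1.77×10⁻³ = 1.89×10³ V/m.

1.89 kV/m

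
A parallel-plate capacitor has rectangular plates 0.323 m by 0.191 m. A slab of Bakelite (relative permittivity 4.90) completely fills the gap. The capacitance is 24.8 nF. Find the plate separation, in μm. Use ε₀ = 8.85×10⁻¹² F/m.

A = 0.323 × 0.191 m² = 6.17×10⁻² m².
d = κε₀A/C = 4.90 × 8.85×10⁻¹² × 6.17×10⁻² / 2.48×10⁻⁸ = 1.08×10⁻⁴ m.

108 μm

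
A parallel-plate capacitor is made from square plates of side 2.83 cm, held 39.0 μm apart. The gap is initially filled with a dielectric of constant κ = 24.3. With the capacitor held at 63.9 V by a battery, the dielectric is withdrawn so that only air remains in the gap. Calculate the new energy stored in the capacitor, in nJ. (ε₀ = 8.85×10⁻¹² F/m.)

A = (2.83 cm)² = 8.01×10⁻⁴ m².
Initially C₁ = κε₀A/d = 24.3 × 8.85×10⁻¹² × 8.01×10⁻⁴ / 3.90×10⁻⁵ = 4.42×10⁻⁹ F.
U₁ = 9.02×10⁻⁶ J.
Battery connected ⇒ V is held fixed. C₂ = 0.0412 C₁ and U = ½CV², so U₂/U₁ = C₂/C₁ = 0.0412.
U₂ = 0.0412 × 9.02×10⁻⁶ = 3.71×10⁻⁷ J.

U ≈ 371 nJ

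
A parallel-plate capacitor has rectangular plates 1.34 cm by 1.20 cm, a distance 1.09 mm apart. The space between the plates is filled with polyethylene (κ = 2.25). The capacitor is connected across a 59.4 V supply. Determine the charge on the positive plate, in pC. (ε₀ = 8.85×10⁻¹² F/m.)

Q ≈ 174 pC

A = 1.34 × 1.20 cm² = 1.61×10⁻⁴ m².
C = κε₀A/d = 2.25 × 8.85×10⁻¹² × 1.61×10⁻⁴ / 1.09×10⁻³ = 2.94×10⁻¹² F.
Q = CV = 2.94×10⁻¹² × 59.4 = 1.74×10⁻¹⁰ C.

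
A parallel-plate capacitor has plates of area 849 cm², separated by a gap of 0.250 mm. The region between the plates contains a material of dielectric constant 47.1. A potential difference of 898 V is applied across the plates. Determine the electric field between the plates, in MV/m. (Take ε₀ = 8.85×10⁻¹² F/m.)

3.59 MV/m

E = V/d = 898 / 2.50×10⁻⁴ = 3.59×10⁶ V/m.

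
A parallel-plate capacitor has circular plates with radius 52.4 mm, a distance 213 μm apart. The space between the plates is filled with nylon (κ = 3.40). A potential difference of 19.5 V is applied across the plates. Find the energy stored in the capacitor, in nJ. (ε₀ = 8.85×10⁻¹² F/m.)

A = π(52.4 mm)² = 8.63×10⁻³ m².
C = κε₀A/d = 3.40 × 8.85×10⁻¹² × 8.63×10⁻³ / 2.13×10⁻⁴ = 1.22×10⁻⁹ F.
U = ½CV² = ½ × 1.22×10⁻⁹ × (19.5)² = 2.32×10⁻⁷ J.

232 nJ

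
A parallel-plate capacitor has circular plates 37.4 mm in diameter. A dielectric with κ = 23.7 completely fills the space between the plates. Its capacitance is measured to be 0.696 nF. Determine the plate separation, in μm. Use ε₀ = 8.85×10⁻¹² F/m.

A = π(37.4/2 mm)² = 1.10×10⁻³ m².
d = κε₀A/C = 23.7 × 8.85×10⁻¹² × 1.10×10⁻³ / 6.96×10⁻¹⁰ = 3.31×10⁻⁴ m.

d ≈ 331 μm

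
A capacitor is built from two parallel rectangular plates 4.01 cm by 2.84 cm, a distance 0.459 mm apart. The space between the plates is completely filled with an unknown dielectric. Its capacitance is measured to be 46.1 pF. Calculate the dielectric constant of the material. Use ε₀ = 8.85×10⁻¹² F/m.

2.10

A = 4.01 × 2.84 cm² = 1.14×10⁻³ m².
κ = Cd/(ε₀A) = 4.61×10⁻¹¹ × 4.59×10⁻⁴ / (8.85×10⁻¹² × 1.14×10⁻³) = 2.10.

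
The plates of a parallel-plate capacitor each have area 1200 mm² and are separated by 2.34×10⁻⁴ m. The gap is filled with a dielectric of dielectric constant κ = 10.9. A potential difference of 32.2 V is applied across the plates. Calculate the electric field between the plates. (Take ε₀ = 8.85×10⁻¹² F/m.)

E = V/d = 32.2 / 2.34×10⁻⁴ = 1.38×10⁵ V/m.

138 kV/m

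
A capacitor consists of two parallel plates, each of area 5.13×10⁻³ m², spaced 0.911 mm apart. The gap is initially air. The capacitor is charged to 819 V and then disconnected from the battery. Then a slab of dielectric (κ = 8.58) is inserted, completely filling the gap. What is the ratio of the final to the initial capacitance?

C = κε₀A/d scales with κ, so C₂/C₁ = κ = 8.58.

8.58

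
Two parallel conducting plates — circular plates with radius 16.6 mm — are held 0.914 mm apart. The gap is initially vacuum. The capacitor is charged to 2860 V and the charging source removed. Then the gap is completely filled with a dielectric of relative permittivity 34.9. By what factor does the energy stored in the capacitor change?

Isolated ⇒ Q is held fixed.
C₂ = 34.9 C₁ and U = Q²/(2C), so U₂/U₁ = C₁/C₂ = 0.0287.

U₂/U₁ ≈ 0.0287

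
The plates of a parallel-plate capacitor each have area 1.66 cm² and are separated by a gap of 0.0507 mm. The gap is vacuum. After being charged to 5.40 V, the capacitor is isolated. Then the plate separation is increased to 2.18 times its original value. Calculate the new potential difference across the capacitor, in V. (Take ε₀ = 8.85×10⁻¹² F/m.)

A = 1.66 cm² = 1.66×10⁻⁴ m².
Initially C₁ = ε₀A/d = 8.85×10⁻¹² × 1.66×10⁻⁴ / 5.07×10⁻⁵ = 2.90×10⁻¹¹ F.
V₁ = 5.40 V.
Isolated ⇒ Q is held fixed. C₂ = 0.459 C₁ and V = Q/C, so V₂/V₁ = C₁/C₂ = 2.18.
V₂ = 2.18 × 5.40 = 11.8 V.

V ≈ 11.8 V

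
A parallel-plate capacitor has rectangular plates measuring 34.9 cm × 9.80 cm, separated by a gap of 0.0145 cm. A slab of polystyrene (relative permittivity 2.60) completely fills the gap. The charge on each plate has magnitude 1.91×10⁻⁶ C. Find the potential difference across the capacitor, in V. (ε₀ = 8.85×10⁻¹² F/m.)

A = 34.9 × 9.80 cm² = 3.42×10⁻² m².
C = κε₀A/d = 2.60 × 8.85×10⁻¹² × 3.42×10⁻² / 1.45×10⁻⁴ = 5.43×10⁻⁹ F.
V = Q/C = 1.91×10⁻⁶ / 5.43×10⁻⁹ = 3.52×10² V.

V ≈ 352 V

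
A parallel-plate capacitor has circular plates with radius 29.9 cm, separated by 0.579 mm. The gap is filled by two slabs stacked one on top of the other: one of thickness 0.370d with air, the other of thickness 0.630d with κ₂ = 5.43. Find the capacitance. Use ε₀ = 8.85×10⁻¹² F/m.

8.83 nF

A = π(29.9 cm)² = 0.281 m².
Stacked slabs ⇒ two capacitors in series, each with the full plate area.
C₁ = κ₁ε₀A/d₁ = 1.00 × 8.85×10⁻¹² × 0.281 / 2.14×10⁻⁴ = 1.16×10⁻⁸ F.
C₂ = κ₂ε₀A/d₂ = 5.43 × 8.85×10⁻¹² × 0.281 / 3.65×10⁻⁴ = 3.70×10⁻⁸ F.
C = (1/C₁ + 1/C₂)⁻¹ = 8.83×10⁻⁹ F.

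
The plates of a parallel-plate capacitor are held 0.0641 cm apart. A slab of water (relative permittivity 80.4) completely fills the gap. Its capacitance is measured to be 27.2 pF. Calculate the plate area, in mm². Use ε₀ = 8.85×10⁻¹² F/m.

A = Cd/(κε₀) = 2.72×10⁻¹¹ × 6.41×10⁻⁴ / (80.4 × 8.85×10⁻¹²) = 2.45×10⁻⁵ m².

24.5 mm²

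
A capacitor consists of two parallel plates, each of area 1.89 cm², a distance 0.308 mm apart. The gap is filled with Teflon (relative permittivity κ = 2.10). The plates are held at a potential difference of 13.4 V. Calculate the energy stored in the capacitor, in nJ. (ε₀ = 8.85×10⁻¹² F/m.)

1.02 nJ

A = 1.89 cm² = 1.89×10⁻⁴ m².
C = κε₀A/d = 2.10 × 8.85×10⁻¹² × 1.89×10⁻⁴ / 3.08×10⁻⁴ = 1.14×10⁻¹¹ F.
U = ½CV² = ½ × 1.14×10⁻¹¹ × (13.4)² = 1.02×10⁻⁹ J.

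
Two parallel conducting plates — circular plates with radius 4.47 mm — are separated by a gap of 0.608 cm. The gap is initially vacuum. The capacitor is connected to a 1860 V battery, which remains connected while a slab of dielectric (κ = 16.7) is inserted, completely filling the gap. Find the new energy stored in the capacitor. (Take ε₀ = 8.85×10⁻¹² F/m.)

A = π(4.47 mm)² = 6.28×10⁻⁵ m².
Initially C₁ = ε₀A/d = 8.85×10⁻¹² × 6.28×10⁻⁵ / 6.08×10⁻³ = 9.14×10⁻¹⁴ F.
U₁ = 1.58×10⁻⁷ J.
Battery connected ⇒ V is held fixed. C₂ = 16.7 C₁ and U = ½CV², so U₂/U₁ = C₂/C₁ = 16.7.
U₂ = 16.7 × 1.58×10⁻⁷ = 2.64×10⁻⁶ J.

U ≈ 2.64 μJ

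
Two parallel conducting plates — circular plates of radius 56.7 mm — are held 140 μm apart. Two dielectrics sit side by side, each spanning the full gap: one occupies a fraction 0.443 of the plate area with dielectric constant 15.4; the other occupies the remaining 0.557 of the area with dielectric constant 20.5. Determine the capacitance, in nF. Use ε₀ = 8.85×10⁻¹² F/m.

11.6 nF

A = π(56.7 mm)² = 1.01×10⁻² m².
Side-by-side slabs ⇒ two capacitors in parallel, each spanning the full gap.
C₁ = κ₁ε₀A₁/d = 15.4 × 8.85×10⁻¹² × 4.47×10⁻³ / 1.40×10⁻⁴ = 4.36×10⁻⁹ F.
C₂ = κ₂ε₀A₂/d = 20.5 × 8.85×10⁻¹² × 5.63×10⁻³ / 1.40×10⁻⁴ = 7.29×10⁻⁹ F.
C = C₁ + C₂ = 1.16×10⁻⁸ F.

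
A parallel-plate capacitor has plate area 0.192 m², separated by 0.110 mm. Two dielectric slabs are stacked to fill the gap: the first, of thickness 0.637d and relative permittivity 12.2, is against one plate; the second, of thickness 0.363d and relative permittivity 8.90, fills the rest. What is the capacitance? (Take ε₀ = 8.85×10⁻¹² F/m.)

C ≈ 166 nF

Stacked slabs ⇒ two capacitors in series, each with the full plate area.
C₁ = κ₁ε₀A/d₁ = 12.2 × 8.85×10⁻¹² × 0.192 / 7.01×10⁻⁵ = 2.96×10⁻⁷ F.
C₂ = κ₂ε₀A/d₂ = 8.90 × 8.85×10⁻¹² × 0.192 / 3.99×10⁻⁵ = 3.79×10⁻⁷ F.
C = (1/C₁ + 1/C₂)⁻¹ = 1.66×10⁻⁷ F.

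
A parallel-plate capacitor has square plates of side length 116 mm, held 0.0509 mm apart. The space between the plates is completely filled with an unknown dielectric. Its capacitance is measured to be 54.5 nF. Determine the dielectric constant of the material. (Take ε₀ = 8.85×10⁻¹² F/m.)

A = (116 mm)² = 1.35×10⁻² m².
κ = Cd/(ε₀A) = 5.45×10⁻⁸ × 5.09×10⁻⁵ / (8.85×10⁻¹² × 1.35×10⁻²) = 23.3.

23.3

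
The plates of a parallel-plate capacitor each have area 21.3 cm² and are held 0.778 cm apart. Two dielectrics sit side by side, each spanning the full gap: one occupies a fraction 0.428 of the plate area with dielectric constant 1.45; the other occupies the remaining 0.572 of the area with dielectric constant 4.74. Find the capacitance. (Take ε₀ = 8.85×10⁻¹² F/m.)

8.07 pF

A = 21.3 cm² = 2.13×10⁻³ m².
Side-by-side slabs ⇒ two capacitors in parallel, each spanning the full gap.
C₁ = κ₁ε₀A₁/d = 1.45 × 8.85×10⁻¹² × 9.12×10⁻⁴ / 7.78×10⁻³ = 1.50×10⁻¹² F.
C₂ = κ₂ε₀A₂/d = 4.74 × 8.85×10⁻¹² × 1.22×10⁻³ / 7.78×10⁻³ = 6.57×10⁻¹² F.
C = C₁ + C₂ = 8.07×10⁻¹² F.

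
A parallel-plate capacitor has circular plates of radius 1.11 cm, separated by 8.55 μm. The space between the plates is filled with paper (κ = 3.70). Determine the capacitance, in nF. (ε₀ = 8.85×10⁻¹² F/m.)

1.48 nF

A = π(1.11 cm)² = 3.87×10⁻⁴ m².
C = κε₀A/d = 3.70 × 8.85×10⁻¹² × 3.87×10⁻⁴ / 8.55×10⁻⁶ = 1.48×10⁻⁹ F.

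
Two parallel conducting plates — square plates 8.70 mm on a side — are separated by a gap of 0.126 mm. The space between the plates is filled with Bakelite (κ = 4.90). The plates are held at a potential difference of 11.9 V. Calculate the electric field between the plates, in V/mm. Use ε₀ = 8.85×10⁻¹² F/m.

E ≈ 94.4 V/mm

E = V/d = 11.9 / 1.26×10⁻⁴ = 9.44×10⁴ V/m.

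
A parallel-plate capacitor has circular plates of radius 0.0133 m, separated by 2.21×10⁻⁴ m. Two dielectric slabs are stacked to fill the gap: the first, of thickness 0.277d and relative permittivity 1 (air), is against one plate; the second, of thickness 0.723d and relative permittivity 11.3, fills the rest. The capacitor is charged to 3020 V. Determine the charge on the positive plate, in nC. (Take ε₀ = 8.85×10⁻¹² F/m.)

A = π(0.0133 m)² = 5.56×10⁻⁴ m².
Stacked slabs ⇒ two capacitors in series, each with the full plate area.
C₁ = κ₁ε₀A/d₁ = 1.00 × 8.85×10⁻¹² × 5.56×10⁻⁴ / 6.12×10⁻⁵ = 8.03×10⁻¹¹ F.
C₂ = κ₂ε₀A/d₂ = 11.3 × 8.85×10⁻¹² × 5.56×10⁻⁴ / 1.60×10⁻⁴ = 3.48×10⁻¹⁰ F.
C = (1/C₁ + 1/C₂)⁻¹ = 6.53×10⁻¹¹ F.
Q = CV = 6.53×10⁻¹¹ × 3020 = 1.97×10⁻⁷ C.

Q ≈ 197 nC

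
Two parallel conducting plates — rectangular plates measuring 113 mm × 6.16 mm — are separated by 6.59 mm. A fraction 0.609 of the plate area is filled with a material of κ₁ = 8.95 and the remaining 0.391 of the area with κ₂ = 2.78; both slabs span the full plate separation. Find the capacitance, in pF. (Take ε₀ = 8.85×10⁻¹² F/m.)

C ≈ 6.11 pF

A = 113 × 6.16 mm² = 6.96×10⁻⁴ m².
Side-by-side slabs ⇒ two capacitors in parallel, each spanning the full gap.
C₁ = κ₁ε₀A₁/d = 8.95 × 8.85×10⁻¹² × 4.24×10⁻⁴ / 6.59×10⁻³ = 5.10×10⁻¹² F.
C₂ = κ₂ε₀A₂/d = 2.78 × 8.85×10⁻¹² × 2.72×10⁻⁴ / 6.59×10⁻³ = 1.02×10⁻¹² F.
C = C₁ + C₂ = 6.11×10⁻¹² F.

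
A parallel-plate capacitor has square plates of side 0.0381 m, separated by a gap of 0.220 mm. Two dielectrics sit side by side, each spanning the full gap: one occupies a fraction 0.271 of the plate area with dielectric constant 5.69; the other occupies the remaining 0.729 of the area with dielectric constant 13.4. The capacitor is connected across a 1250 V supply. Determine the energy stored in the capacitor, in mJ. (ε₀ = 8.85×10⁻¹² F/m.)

U ≈ 0.516 mJ

A = (0.0381 m)² = 1.45×10⁻³ m².
Side-by-side slabs ⇒ two capacitors in parallel, each spanning the full gap.
C₁ = κ₁ε₀A₁/d = 5.69 × 8.85×10⁻¹² × 3.93×10⁻⁴ / 2.20×10⁻⁴ = 9.00×10⁻¹¹ F.
C₂ = κ₂ε₀A₂/d = 13.4 × 8.85×10⁻¹² × 1.06×10⁻³ / 2.20×10⁻⁴ = 5.70×10⁻¹⁰ F.
C = C₁ + C₂ = 6.60×10⁻¹⁰ F.
U = ½CV² = ½ × 6.60×10⁻¹⁰ × (1250)² = 5.16×10⁻⁴ J.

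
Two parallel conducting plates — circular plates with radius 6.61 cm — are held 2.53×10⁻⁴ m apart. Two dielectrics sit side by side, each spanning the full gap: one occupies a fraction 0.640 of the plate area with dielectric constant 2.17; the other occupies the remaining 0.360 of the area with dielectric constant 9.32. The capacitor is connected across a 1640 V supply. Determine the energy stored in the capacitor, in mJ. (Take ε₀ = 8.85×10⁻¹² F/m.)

A = π(6.61 cm)² = 1.37×10⁻² m².
Side-by-side slabs ⇒ two capacitors in parallel, each spanning the full gap.
C₁ = κ₁ε₀A₁/d = 2.17 × 8.85×10⁻¹² × 8.78×10⁻³ / 2.53×10⁻⁴ = 6.67×10⁻¹⁰ F.
C₂ = κ₂ε₀A₂/d = 9.32 × 8.85×10⁻¹² × 4.94×10⁻³ / 2.53×10⁻⁴ = 1.61×10⁻⁹ F.
C = C₁ + C₂ = 2.28×10⁻⁹ F.
U = ½CV² = ½ × 2.28×10⁻⁹ × (1640)² = 3.06×10⁻³ J.

U ≈ 3.06 mJ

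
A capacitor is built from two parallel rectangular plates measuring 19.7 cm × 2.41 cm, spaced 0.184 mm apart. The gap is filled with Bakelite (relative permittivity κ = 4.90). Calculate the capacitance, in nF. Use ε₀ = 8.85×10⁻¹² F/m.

1.12 nF

A = 19.7 × 2.41 cm² = 4.75×10⁻³ m².
C = κε₀A/d = 4.90 × 8.85×10⁻¹² × 4.75×10⁻³ / 1.84×10⁻⁴ = 1.12×10⁻⁹ F.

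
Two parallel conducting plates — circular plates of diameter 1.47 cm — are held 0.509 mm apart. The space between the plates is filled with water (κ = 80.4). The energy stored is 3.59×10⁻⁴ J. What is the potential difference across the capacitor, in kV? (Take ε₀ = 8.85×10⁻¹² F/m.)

V ≈ 1.74 kV

A = π(1.47/2 cm)² = 1.70×10⁻⁴ m².
C = κε₀A/d = 80.4 × 8.85×10⁻¹² × 1.70×10⁻⁴ / 5.09×10⁻⁴ = 2.37×10⁻¹⁰ F.
V = √(2U/C) = √(2 × 3.59×10⁻⁴ / 2.37×10⁻¹⁰) = 1.74×10³ V.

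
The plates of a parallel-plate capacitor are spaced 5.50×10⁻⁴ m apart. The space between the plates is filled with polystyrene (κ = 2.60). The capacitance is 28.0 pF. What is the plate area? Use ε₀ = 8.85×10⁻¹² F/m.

A = Cd/(κε₀) = 2.80×10⁻¹¹ × 5.50×10⁻⁴ / (2.60 × 8.85×10⁻¹²) = 6.69×10⁻⁴ m².

A ≈ 6.69 cm²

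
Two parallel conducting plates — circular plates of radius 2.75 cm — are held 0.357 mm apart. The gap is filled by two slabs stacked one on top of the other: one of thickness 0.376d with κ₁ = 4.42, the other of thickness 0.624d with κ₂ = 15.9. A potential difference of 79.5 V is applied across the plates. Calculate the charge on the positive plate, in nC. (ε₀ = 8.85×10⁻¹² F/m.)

A = π(2.75 cm)² = 2.38×10⁻³ m².
Stacked slabs ⇒ two capacitors in series, each with the full plate area.
C₁ = κ₁ε₀A/d₁ = 4.42 × 8.85×10⁻¹² × 2.38×10⁻³ / 1.34×10⁻⁴ = 6.92×10⁻¹⁰ F.
C₂ = κ₂ε₀A/d₂ = 15.9 × 8.85×10⁻¹² × 2.38×10⁻³ / 2.23×10⁻⁴ = 1.50×10⁻⁹ F.
C = (1/C₁ + 1/C₂)⁻¹ = 4.74×10⁻¹⁰ F.
Q = CV = 4.74×10⁻¹⁰ × 79.5 = 3.77×10⁻⁸ C.

Q ≈ 37.7 nC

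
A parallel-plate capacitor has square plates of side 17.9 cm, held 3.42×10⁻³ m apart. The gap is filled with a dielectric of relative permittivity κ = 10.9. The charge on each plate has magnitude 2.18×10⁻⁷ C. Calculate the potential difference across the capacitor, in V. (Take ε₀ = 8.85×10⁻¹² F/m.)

V ≈ 241 V

A = (17.9 cm)² = 3.20×10⁻² m².
C = κε₀A/d = 10.9 × 8.85×10⁻¹² × 3.20×10⁻² / 3.42×10⁻³ = 9.04×10⁻¹⁰ F.
V = Q/C = 2.18×10⁻⁷ / 9.04×10⁻¹⁰ = 2.41×10² V.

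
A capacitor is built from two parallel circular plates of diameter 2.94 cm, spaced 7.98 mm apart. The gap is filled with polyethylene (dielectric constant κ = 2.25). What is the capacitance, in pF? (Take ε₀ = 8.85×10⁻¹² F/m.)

C ≈ 1.69 pF

A = π(2.94/2 cm)² = 6.79×10⁻⁴ m².
C = κε₀A/d = 2.25 × 8.85×10⁻¹² × 6.79×10⁻⁴ / 7.98×10⁻³ = 1.69×10⁻¹² F.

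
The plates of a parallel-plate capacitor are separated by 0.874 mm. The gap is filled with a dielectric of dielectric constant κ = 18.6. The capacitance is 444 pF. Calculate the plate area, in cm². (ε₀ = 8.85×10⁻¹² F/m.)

23.6 cm²

A = Cd/(κε₀) = 4.44×10⁻¹⁰ × 8.74×10⁻⁴ / (18.6 × 8.85×10⁻¹²) = 2.36×10⁻³ m².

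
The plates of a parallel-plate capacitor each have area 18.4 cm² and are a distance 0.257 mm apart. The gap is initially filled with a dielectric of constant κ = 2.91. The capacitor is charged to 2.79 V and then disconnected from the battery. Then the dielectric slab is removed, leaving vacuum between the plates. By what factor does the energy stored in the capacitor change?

U₂/U₁ ≈ 2.91

Isolated ⇒ Q is held fixed.
C₂ = 0.344 C₁ and U = Q²/(2C), so U₂/U₁ = C₁/C₂ = 2.91.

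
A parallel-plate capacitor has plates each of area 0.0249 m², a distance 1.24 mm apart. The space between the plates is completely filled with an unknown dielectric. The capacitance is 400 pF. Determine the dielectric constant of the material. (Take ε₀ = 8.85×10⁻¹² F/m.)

κ ≈ 2.25

κ = Cd/(ε₀A) = 4.00×10⁻¹⁰ × 1.24×10⁻³ / (8.85×10⁻¹² × 2.49×10⁻²) = 2.25.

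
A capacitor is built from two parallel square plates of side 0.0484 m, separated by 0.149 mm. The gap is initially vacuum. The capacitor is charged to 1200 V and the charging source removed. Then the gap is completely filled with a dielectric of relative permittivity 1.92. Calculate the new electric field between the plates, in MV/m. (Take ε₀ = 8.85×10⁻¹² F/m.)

A = (0.0484 m)² = 2.34×10⁻³ m².
Initially C₁ = ε₀A/d = 8.85×10⁻¹² × 2.34×10⁻³ / 1.49×10⁻⁴ = 1.39×10⁻¹⁰ F.
E₁ = 8.05×10⁶ V/m.
Isolated ⇒ Q is held fixed. V₂ = Q/C₂ = V₁/1.92; E = V/d, so E₂/E₁ = (V₂/V₁)(d₁/d₂) = 0.521.
E₂ = 0.521 × 8.05×10⁶ = 4.19×10⁶ V/m.

E ≈ 4.19 MV/m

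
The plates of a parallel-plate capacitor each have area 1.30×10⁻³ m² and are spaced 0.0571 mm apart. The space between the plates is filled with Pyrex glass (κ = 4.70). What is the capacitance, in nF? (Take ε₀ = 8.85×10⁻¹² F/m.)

C ≈ 0.947 nF

C = κε₀A/d = 4.70 × 8.85×10⁻¹² × 1.30×10⁻³ / 5.71×10⁻⁵ = 9.47×10⁻¹⁰ F.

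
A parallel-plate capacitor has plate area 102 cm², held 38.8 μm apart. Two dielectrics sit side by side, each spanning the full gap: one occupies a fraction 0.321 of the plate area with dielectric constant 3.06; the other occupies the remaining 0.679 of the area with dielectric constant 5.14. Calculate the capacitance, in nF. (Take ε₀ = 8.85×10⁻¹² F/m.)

10.4 nF

A = 102 cm² = 1.02×10⁻² m².
Side-by-side slabs ⇒ two capacitors in parallel, each spanning the full gap.
C₁ = κ₁ε₀A₁/d = 3.06 × 8.85×10⁻¹² × 3.27×10⁻³ / 3.88×10⁻⁵ = 2.29×10⁻⁹ F.
C₂ = κ₂ε₀A₂/d = 5.14 × 8.85×10⁻¹² × 6.93×10⁻³ / 3.88×10⁻⁵ = 8.12×10⁻⁹ F.
C = C₁ + C₂ = 1.04×10⁻⁸ F.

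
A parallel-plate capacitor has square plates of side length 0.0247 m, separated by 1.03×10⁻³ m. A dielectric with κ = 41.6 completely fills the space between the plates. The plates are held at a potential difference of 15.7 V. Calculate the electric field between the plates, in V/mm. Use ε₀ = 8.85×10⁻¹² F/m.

E = V/d = 15.7 / 1.03×10⁻³ = 1.52×10⁴ V/m.

E ≈ 15.2 V/mm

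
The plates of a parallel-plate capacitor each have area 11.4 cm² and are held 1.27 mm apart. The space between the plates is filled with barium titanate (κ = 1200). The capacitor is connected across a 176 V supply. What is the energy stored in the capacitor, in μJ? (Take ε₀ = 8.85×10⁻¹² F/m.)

A = 11.4 cm² = 1.14×10⁻³ m².
C = κε₀A/d = 1200 × 8.85×10⁻¹² × 1.14×10⁻³ / 1.27×10⁻³ = 9.53×10⁻⁹ F.
U = ½CV² = ½ × 9.53×10⁻⁹ × (176)² = 1.48×10⁻⁴ J.

148 μJ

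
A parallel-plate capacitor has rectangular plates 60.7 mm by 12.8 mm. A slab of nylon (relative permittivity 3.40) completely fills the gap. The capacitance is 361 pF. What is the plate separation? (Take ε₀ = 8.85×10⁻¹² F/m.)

64.8 μm

A = 60.7 × 12.8 mm² = 7.77×10⁻⁴ m².
d = κε₀A/C = 3.40 × 8.85×10⁻¹² × 7.77×10⁻⁴ / 3.61×10⁻¹⁰ = 6.48×10⁻⁵ m.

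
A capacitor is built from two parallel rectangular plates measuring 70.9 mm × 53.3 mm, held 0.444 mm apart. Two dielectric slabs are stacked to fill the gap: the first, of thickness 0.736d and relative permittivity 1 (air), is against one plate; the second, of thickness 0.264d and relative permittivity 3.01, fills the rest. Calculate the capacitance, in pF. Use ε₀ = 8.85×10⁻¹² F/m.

A = 70.9 × 53.3 mm² = 3.78×10⁻³ m².
Stacked slabs ⇒ two capacitors in series, each with the full plate area.
C₁ = κ₁ε₀A/d₁ = 1.00 × 8.85×10⁻¹² × 3.78×10⁻³ / 3.27×10⁻⁴ = 1.02×10⁻¹⁰ F.
C₂ = κ₂ε₀A/d₂ = 3.01 × 8.85×10⁻¹² × 3.78×10⁻³ / 1.17×10⁻⁴ = 8.59×10⁻¹⁰ F.
C = (1/C₁ + 1/C₂)⁻¹ = 9.14×10⁻¹¹ F.

91.4 pF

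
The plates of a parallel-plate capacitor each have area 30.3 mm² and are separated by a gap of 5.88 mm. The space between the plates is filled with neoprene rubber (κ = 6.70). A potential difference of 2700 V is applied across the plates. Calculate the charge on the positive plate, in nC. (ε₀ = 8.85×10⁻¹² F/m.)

A = 30.3 mm² = 3.03×10⁻⁵ m².
C = κε₀A/d = 6.70 × 8.85×10⁻¹² × 3.03×10⁻⁵ / 5.88×10⁻³ = 3.06×10⁻¹³ F.
Q = CV = 3.06×10⁻¹³ × 2700 = 8.25×10⁻¹⁰ C.

Q ≈ 0.825 nC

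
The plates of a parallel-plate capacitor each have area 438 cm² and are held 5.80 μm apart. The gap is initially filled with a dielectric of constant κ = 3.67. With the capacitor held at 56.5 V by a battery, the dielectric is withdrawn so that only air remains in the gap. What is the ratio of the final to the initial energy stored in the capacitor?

0.272

Battery connected ⇒ V is held fixed.
C₂ = 0.272 C₁ and U = ½CV², so U₂/U₁ = C₂/C₁ = 0.272.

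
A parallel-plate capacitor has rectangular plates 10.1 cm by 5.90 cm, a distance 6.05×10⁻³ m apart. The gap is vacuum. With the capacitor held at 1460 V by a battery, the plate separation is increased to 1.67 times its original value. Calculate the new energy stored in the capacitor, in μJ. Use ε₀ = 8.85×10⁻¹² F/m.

5.56 μJ

A = 10.1 × 5.90 cm² = 5.96×10⁻³ m².
Initially C₁ = ε₀A/d = 8.85×10⁻¹² × 5.96×10⁻³ / 6.05×10⁻³ = 8.72×10⁻¹² F.
U₁ = 9.29×10⁻⁶ J.
Battery connected ⇒ V is held fixed. C₂ = 0.599 C₁ and U = ½CV², so U₂/U₁ = C₂/C₁ = 0.599.
U₂ = 0.599 × 9.29×10⁻⁶ = 5.56×10⁻⁶ J.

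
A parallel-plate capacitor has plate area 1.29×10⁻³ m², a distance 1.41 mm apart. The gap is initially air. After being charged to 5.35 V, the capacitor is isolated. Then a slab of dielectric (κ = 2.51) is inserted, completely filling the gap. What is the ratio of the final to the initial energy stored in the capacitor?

0.398

Isolated ⇒ Q is held fixed.
C₂ = 2.51 C₁ and U = Q²/(2C), so U₂/U₁ = C₁/C₂ = 0.398.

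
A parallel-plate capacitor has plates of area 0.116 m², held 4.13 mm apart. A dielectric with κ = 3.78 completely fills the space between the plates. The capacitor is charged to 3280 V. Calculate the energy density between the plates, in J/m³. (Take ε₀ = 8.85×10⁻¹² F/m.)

E = V/d = 3280 / 4.13×10⁻³ = 7.94×10⁵ V/m.
u = ½κε₀E² = ½ × 3.78 × 8.85×10⁻¹² × (7.94×10⁵)² = 10.6 J/m³.

10.6 J/m³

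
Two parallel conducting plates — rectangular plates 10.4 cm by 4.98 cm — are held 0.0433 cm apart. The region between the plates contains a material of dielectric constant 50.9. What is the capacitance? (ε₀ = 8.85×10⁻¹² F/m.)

A = 10.4 × 4.98 cm² = 5.18×10⁻³ m².
C = κε₀A/d = 50.9 × 8.85×10⁻¹² × 5.18×10⁻³ / 4.33×10⁻⁴ = 5.39×10⁻⁹ F.

C ≈ 5.39 nF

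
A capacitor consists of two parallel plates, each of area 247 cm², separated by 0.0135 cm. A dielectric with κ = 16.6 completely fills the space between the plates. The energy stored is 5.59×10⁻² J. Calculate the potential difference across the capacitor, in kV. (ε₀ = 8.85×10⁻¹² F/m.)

A = 247 cm² = 2.47×10⁻² m².
C = κε₀A/d = 16.6 × 8.85×10⁻¹² × 2.47×10⁻² / 1.35×10⁻⁴ = 2.69×10⁻⁸ F.
V = √(2U/C) = √(2 × 5.59×10⁻² / 2.69×10⁻⁸) = 2.04×10³ V.

V ≈ 2.04 kV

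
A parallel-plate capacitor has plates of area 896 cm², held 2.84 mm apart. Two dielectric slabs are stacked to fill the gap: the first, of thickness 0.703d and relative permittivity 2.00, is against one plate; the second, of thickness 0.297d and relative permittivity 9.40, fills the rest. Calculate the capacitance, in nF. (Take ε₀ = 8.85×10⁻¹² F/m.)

C ≈ 0.729 nF

A = 896 cm² = 8.96×10⁻² m².
Stacked slabs ⇒ two capacitors in series, each with the full plate area.
C₁ = κ₁ε₀A/d₁ = 2.00 × 8.85×10⁻¹² × 8.96×10⁻² / 2.00×10⁻³ = 7.94×10⁻¹⁰ F.
C₂ = κ₂ε₀A/d₂ = 9.40 × 8.85×10⁻¹² × 8.96×10⁻² / 8.43×10⁻⁴ = 8.84×10⁻⁹ F.
C = (1/C₁ + 1/C₂)⁻¹ = 7.29×10⁻¹⁰ F.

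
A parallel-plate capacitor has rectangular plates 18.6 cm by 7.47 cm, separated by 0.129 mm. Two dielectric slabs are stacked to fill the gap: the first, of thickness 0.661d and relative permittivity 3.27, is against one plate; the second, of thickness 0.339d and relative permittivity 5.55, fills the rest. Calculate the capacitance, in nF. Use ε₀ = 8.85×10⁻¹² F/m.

A = 18.6 × 7.47 cm² = 1.39×10⁻² m².
Stacked slabs ⇒ two capacitors in series, each with the full plate area.
C₁ = κ₁ε₀A/d₁ = 3.27 × 8.85×10⁻¹² × 1.39×10⁻² / 8.53×10⁻⁵ = 4.72×10⁻⁹ F.
C₂ = κ₂ε₀A/d₂ = 5.55 × 8.85×10⁻¹² × 1.39×10⁻² / 4.37×10⁻⁵ = 1.56×10⁻⁸ F.
C = (1/C₁ + 1/C₂)⁻¹ = 3.62×10⁻⁹ F.

3.62 nF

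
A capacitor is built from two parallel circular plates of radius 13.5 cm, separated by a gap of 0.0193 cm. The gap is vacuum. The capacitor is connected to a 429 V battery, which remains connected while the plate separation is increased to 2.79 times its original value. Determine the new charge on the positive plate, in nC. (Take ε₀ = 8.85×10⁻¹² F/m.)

404 nC

A = π(13.5 cm)² = 5.73×10⁻² m².
Initially C₁ = ε₀A/d = 8.85×10⁻¹² × 5.73×10⁻² / 1.93×10⁻⁴ = 2.63×10⁻⁹ F.
Q₁ = 1.13×10⁻⁶ C.
Battery connected ⇒ V is held fixed. C₂ = 0.358 C₁ and Q = CV, so Q₂/Q₁ = C₂/C₁ = 0.358.
Q₂ = 0.358 × 1.13×10⁻⁶ = 4.04×10⁻⁷ C.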